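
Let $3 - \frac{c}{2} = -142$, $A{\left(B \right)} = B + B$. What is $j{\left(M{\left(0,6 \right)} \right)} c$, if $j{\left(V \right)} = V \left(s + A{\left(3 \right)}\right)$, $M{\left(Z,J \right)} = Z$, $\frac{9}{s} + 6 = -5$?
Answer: $0$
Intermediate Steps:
$s = - \frac{9}{11}$ ($s = \frac{9}{-6 - 5} = \frac{9}{-11} = 9 \left(- \frac{1}{11}\right) = - \frac{9}{11} \approx -0.81818$)
$A{\left(B \right)} = 2 B$
$c = 290$ ($c = 6 - -284 = 6 + 284 = 290$)
$j{\left(V \right)} = \frac{57 V}{11}$ ($j{\left(V \right)} = V \left(- \frac{9}{11} + 2 \cdot 3\right) = V \left(- \frac{9}{11} + 6\right) = V \frac{57}{11} = \frac{57 V}{11}$)
$j{\left(M{\left(0,6 \right)} \right)} c = \frac{57}{11} \cdot 0 \cdot 290 = 0 \cdot 290 = 0$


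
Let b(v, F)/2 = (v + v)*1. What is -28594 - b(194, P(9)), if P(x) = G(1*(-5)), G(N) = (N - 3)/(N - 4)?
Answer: -29370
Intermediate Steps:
G(N) = (-3 + N)/(-4 + N)
P(x) = 8/9 (P(x) = (-3 + 1*(-5))/(-4 + 1*(-5)) = (-3 - 5)/(-4 - 5) = -8/(-9) = -⅑*(-8) = 8/9)
b(v, F) = 4*v (b(v, F) = 2*((v + v)*1) = 2*((2*v)*1) = 2*(2*v) = 4*v)
-28594 - b(194, P(9)) = -28594 - 4*194 = -28594 - 1*776 = -28594 - 776 = -29370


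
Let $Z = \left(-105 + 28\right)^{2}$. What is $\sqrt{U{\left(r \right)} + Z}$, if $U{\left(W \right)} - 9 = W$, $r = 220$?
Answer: $\sqrt{6158} \approx 78.473$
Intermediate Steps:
$U{\left(W \right)} = 9 + W$
$Z = 5929$ ($Z = \left(-77\right)^{2} = 5929$)
$\sqrt{U{\left(r \right)} + Z} = \sqrt{\left(9 + 220\right) + 5929} = \sqrt{229 + 5929} = \sqrt{6158}$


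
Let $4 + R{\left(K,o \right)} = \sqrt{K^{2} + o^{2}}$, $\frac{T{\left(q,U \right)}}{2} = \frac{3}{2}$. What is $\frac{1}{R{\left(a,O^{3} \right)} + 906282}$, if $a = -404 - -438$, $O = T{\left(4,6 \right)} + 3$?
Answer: $\frac{453139}{410669882736} - \frac{\sqrt{11953}}{410669882736} \approx 1.1031 \cdot 10^{-6}$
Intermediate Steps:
$T{\left(q,U \right)} = 3$ ($T{\left(q,U \right)} = 2 \cdot \frac{3}{2} = 3$)
$O = 6$ ($O = 3 + 3 = 6$)
$a = 34$ ($a = -404 + 438 = 34$)
$R{\left(K,o \right)} = -4 + \sqrt{K^{2} + o^{2}}$
$\frac{1}{R{\left(a,O^{3} \right)} + 906282} = \frac{1}{\left(-4 + \sqrt{34^{2} + \left(6^{3}\right)^{2}}\right) + 906282} = \frac{1}{\left(-4 + \sqrt{1156 + 216^{2}}\right) + 906282} = \frac{1}{\left(-4 + \sqrt{1156 + 46656}\right) + 906282} = \frac{1}{\left(-4 + \sqrt{47812}\right) + 906282} = \frac{1}{\left(-4 + 2 \sqrt{11953}\right) + 906282} = \frac{1}{906278 + 2 \sqrt{11953}}$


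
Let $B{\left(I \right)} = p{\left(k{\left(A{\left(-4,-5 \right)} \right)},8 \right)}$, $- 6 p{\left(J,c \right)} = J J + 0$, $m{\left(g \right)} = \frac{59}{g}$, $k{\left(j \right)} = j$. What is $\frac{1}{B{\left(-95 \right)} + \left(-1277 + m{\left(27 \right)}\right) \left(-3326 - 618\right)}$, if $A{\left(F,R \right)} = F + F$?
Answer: $\frac{27}{135752192} \approx 1.9889 \cdot 10^{-7}$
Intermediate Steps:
$A{\left(F,R \right)} = 2 F$
$p{\left(J,c \right)} = - \frac{J^{2}}{6}$ ($p{\left(J,c \right)} = - \frac{J J + 0}{6} = - \frac{J^{2} + 0}{6} = - \frac{J^{2}}{6}$)
$B{\left(I \right)} = - \frac{32}{3}$ ($B{\left(I \right)} = - \frac{\left(2 \left(-4\right)\right)^{2}}{6} = - \frac{\left(-8\right)^{2}}{6} = \left(- \frac{1}{6}\right) 64 = - \frac{32}{3}$)
$\frac{1}{B{\left(-95 \right)} + \left(-1277 + m{\left(27 \right)}\right) \left(-3326 - 618\right)} = \frac{1}{- \frac{32}{3} + \left(-1277 + \frac{59}{27}\right) \left(-3326 - 618\right)} = \frac{1}{- \frac{32}{3} + \left(-1277 + 59 \cdot \frac{1}{27}\right) \left(-3944\right)} = \frac{1}{- \frac{32}{3} + \left(-1277 + \frac{59}{27}\right) \left(-3944\right)} = \frac{1}{- \frac{32}{3} - - \frac{135752480}{27}} = \frac{1}{- \frac{32}{3} + \frac{135752480}{27}} = \frac{1}{\frac{135752192}{27}} = \frac{27}{135752192}$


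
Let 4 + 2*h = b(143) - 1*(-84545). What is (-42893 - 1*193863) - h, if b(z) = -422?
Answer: -557631/2 ≈ -2.7882e+5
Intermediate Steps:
h = 84119/2 (h = -2 + (-422 - 1*(-84545))/2 = -2 + (-422 + 84545)/2 = -2 + (1/2)*84123 = -2 + 84123/2 = 84119/2 ≈ 42060.)
(-42893 - 1*193863) - h = (-42893 - 1*193863) - 1*84119/2 = (-42893 - 193863) - 84119/2 = -236756 - 84119/2 = -557631/2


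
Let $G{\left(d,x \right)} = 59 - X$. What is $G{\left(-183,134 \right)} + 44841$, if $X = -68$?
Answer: $44968$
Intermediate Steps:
$G{\left(d,x \right)} = 127$ ($G{\left(d,x \right)} = 59 - -68 = 59 + 68 = 127$)
$G{\left(-183,134 \right)} + 44841 = 127 + 44841 = 44968$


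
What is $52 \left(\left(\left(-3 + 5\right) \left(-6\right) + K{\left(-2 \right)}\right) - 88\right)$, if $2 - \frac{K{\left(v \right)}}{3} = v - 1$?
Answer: $-4420$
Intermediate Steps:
$K{\left(v \right)} = 9 - 3 v$ ($K{\left(v \right)} = 6 - 3 \left(v - 1\right) = 6 - 3 \left(-1 + v\right) = 6 - \left(-3 + 3 v\right) = 9 - 3 v$)
$52 \left(\left(\left(-3 + 5\right) \left(-6\right) + K{\left(-2 \right)}\right) - 88\right) = 52 \left(\left(\left(-3 + 5\right) \left(-6\right) + \left(9 - -6\right)\right) - 88\right) = 52 \left(\left(2 \left(-6\right) + \left(9 + 6\right)\right) - 88\right) = 52 \left(\left(-12 + 15\right) - 88\right) = 52 \left(3 - 88\right) = 52 \left(-85\right) = -4420$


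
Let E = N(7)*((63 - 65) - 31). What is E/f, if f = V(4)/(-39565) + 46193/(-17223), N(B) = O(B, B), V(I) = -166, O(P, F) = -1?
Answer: -22487123835/1824767027 ≈ -12.323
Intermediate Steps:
N(B) = -1
f = -1824767027/681427995 (f = -166/(-39565) + 46193/(-17223) = -166*(-1/39565) + 46193*(-1/17223) = 166/39565 - 46193/17223 = -1824767027/681427995 ≈ -2.6779)
E = 33 (E = -((63 - 65) - 31) = -(-2 - 31) = -1*(-33) = 33)
E/f = 33/(-1824767027/681427995) = 33*(-681427995/1824767027) = -22487123835/1824767027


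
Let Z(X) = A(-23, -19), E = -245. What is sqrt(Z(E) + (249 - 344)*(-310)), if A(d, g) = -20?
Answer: 3*sqrt(3270) ≈ 171.55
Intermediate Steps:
Z(X) = -20
sqrt(Z(E) + (249 - 344)*(-310)) = sqrt(-20 + (249 - 344)*(-310)) = sqrt(-20 - 95*(-310)) = sqrt(-20 + 29450) = sqrt(29430) = 3*sqrt(3270)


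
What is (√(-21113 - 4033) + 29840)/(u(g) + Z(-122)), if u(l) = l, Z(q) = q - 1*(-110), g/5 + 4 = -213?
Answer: -29840/1097 - 3*I*√2794/1097 ≈ -27.201 - 0.14455*I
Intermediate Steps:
g = -1085 (g = -20 + 5*(-213) = -20 - 1065 = -1085)
Z(q) = 110 + q (Z(q) = q + 110 = 110 + q)
(√(-21113 - 4033) + 29840)/(u(g) + Z(-122)) = (√(-21113 - 4033) + 29840)/(-1085 + (110 - 122)) = (√(-25146) + 29840)/(-1085 - 12) = (3*I*√2794 + 29840)/(-1097) = (29840 + 3*I*√2794)*(-1/1097) = -29840/1097 - 3*I*√2794/1097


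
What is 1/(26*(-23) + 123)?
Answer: -1/475 ≈ -0.0021053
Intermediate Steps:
1/(26*(-23) + 123) = 1/(-598 + 123) = 1/(-475) = -1/475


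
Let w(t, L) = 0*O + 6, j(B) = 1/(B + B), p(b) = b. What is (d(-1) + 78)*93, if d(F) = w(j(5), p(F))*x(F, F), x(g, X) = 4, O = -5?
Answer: 9486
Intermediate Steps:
j(B) = 1/(2*B)
w(t, L) = 6 (w(t, L) = 0*(-5) + 6 = 0 + 6 = 6)
d(F) = 24 (d(F) = 6*4 = 24)
(d(-1) + 78)*93 = (24 + 78)*93 = 102*93 = 9486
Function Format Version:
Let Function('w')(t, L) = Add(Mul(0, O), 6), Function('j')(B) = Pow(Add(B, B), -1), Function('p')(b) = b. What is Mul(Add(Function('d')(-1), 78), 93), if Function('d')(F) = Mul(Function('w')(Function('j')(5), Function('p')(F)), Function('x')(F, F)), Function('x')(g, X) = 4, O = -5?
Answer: 9486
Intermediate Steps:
Function('j')(B) = Mul(Rational(1, 2), Pow(B, -1)) (Function('j')(B) = Pow(Mul(2, B), -1) = Mul(Rational(1, 2), Pow(B, -1)))
Function('w')(t, L) = 6 (Function('w')(t, L) = Add(Mul(0, -5), 6) = Add(0, 6) = 6)
Function('d')(F) = 24 (Function('d')(F) = Mul(6, 4) = 24)
Mul(Add(Function('d')(-1), 78), 93) = Mul(Add(24, 78), 93) = Mul(102, 93) = 9486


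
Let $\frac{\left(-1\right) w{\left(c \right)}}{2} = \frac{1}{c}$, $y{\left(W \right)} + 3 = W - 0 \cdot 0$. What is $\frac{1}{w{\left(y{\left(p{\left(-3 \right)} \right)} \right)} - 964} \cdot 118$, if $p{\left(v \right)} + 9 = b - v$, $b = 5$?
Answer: $- \frac{236}{1927} \approx -0.12247$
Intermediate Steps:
$p{\left(v \right)} = -4 - v$ ($p{\left(v \right)} = -9 - \left(-5 + v\right) = -4 - v$)
$y{\left(W \right)} = -3 + W$ ($y{\left(W \right)} = -3 + \left(W - 0 \cdot 0\right) = -3 + \left(W - 0\right) = -3 + \left(W + 0\right) = -3 + W$)
$w{\left(c \right)} = - \frac{2}{c}$
$\frac{1}{w{\left(y{\left(p{\left(-3 \right)} \right)} \right)} - 964} \cdot 118 = \frac{1}{- \frac{2}{-3 - 1} - 964} \cdot 118 = \frac{1}{- \frac{2}{-4} - 964} \cdot 118 = \frac{1}{\left(-2\right) \left(- \frac{1}{4}\right) - 964} \cdot 118 = \frac{1}{\frac{1}{2} - 964} \cdot 118 = \frac{1}{- \frac{1927}{2}} \cdot 118 = \left(- \frac{2}{1927}\right) 118 = - \frac{236}{1927}$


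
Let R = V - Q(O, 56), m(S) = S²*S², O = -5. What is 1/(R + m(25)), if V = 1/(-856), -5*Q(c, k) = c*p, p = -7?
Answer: 856/334380991 ≈ 2.5600e-6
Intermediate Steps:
Q(c, k) = 7*c/5 (Q(c, k) = -c*(-7)/5 = -(-7)*c/5 = 7*c/5)
V = -1/856 ≈ -0.0011682
m(S) = S⁴
R = 5991/856 (R = -1/856 - 7*(-5)/5 = -1/856 - 1*(-7) = -1/856 + 7 = 5991/856 ≈ 6.9988)
1/(R + m(25)) = 1/(5991/856 + 25⁴) = 1/(5991/856 + 390625) = 1/(334380991/856) = 856/334380991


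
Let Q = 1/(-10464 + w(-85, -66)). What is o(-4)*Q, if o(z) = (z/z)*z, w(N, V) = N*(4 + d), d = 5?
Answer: 4/11229 ≈ 0.00035622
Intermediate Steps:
w(N, V) = 9*N (w(N, V) = N*(4 + 5) = N*9 = 9*N)
o(z) = z (o(z) = 1*z = z)
Q = -1/11229 (Q = 1/(-10464 + 9*(-85)) = 1/(-10464 - 765) = 1/(-11229) = -1/11229 ≈ -8.9055e-5)
o(-4)*Q = -4*(-1/11229) = 4/11229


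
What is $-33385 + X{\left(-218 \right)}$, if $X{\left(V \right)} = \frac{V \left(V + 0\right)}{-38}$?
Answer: $- \frac{658077}{19} \approx -34636.0$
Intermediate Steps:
$X{\left(V \right)} = - \frac{V^{2}}{38}$ ($X{\left(V \right)} = V V \left(- \frac{1}{38}\right) = V^{2} \left(- \frac{1}{38}\right) = - \frac{V^{2}}{38}$)
$-33385 + X{\left(-218 \right)} = -33385 - \frac{\left(-218\right)^{2}}{38} = -33385 - \frac{23762}{19} = - \frac{658077}{19}$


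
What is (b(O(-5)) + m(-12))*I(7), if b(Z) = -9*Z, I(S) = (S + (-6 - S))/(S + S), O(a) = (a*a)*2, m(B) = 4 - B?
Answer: 186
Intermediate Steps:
O(a) = 2*a² (O(a) = a²*2 = 2*a²)
I(S) = -3/S (I(S) = -6*1/(2*S) = -3/S)
(b(O(-5)) + m(-12))*I(7) = (-18*(-5)² + (4 - 1*(-12)))*(-3/7) = (-18*25 + (4 + 12))*(-3*⅐) = (-9*50 + 16)*(-3/7) = (-450 + 16)*(-3/7) = -434*(-3/7) = 186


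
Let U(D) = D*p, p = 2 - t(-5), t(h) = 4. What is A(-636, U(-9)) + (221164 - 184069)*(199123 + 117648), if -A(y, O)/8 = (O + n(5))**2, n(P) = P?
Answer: 11750616013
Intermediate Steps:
p = -2 (p = 2 - 1*4 = 2 - 4 = -2)
U(D) = -2*D (U(D) = D*(-2) = -2*D)
A(y, O) = -8*(5 + O)**2 (A(y, O) = -8*(O + 5)**2 = -8*(5 + O)**2)
A(-636, U(-9)) + (221164 - 184069)*(199123 + 117648) = -8*(5 - 2*(-9))**2 + (221164 - 184069)*(199123 + 117648) = -8*(5 + 18)**2 + 37095*316771 = -8*23**2 + 11750620245 = -8*529 + 11750620245 = -4232 + 11750620245 = 11750616013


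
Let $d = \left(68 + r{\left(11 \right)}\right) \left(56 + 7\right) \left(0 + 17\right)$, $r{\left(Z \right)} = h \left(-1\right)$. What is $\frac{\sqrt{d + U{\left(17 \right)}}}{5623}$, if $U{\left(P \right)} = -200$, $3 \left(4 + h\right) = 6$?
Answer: $\frac{\sqrt{74770}}{5623} \approx 0.048629$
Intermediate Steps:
$h = -2$ ($h = -4 + \frac{1}{3} \cdot 6 = -4 + 2 = -2$)
$r{\left(Z \right)} = 2$ ($r{\left(Z \right)} = \left(-2\right) \left(-1\right) = 2$)
$d = 74970$ ($d = \left(68 + 2\right) \left(56 + 7\right) \left(0 + 17\right) = 70 \cdot 63 \cdot 17 = 70 \cdot 1071 = 74970$)
$\frac{\sqrt{d + U{\left(17 \right)}}}{5623} = \frac{\sqrt{74970 - 200}}{5623} = \sqrt{74770} \cdot \frac{1}{5623} = \frac{\sqrt{74770}}{5623}$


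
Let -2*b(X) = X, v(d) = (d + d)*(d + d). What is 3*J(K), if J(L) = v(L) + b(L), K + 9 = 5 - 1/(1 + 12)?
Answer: 69483/338 ≈ 205.57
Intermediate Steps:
v(d) = 4*d² (v(d) = (2*d)*(2*d) = 4*d²)
b(X) = -X/2
K = -53/13 (K = -9 + (5 - 1/(1 + 12)) = -9 + (5 - 1/13) = -9 + 64/13 = -53/13 ≈ -4.0769)
J(L) = 4*L² - L/2
3*J(K) = 3*((½)*(-53/13)*(-1 + 8*(-53/13))) = 3*((½)*(-53/13)*(-1 - 424/13)) = 3*((½)*(-53/13)*(-437/13)) = 3*(23161/338) = 69483/338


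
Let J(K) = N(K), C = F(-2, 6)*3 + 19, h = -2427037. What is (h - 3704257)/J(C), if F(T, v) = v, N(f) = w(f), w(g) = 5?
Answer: -6131294/5 ≈ -1.2263e+6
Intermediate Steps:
N(f) = 5
C = 37 (C = 6*3 + 19 = 18 + 19 = 37)
J(K) = 5
(h - 3704257)/J(C) = (-2427037 - 3704257)/5 = -6131294*⅕ = -6131294/5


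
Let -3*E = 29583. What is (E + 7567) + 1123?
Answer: -1171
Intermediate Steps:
E = -9861 (E = -⅓*29583 = -9861)
(E + 7567) + 1123 = (-9861 + 7567) + 1123 = -2294 + 1123 = -1171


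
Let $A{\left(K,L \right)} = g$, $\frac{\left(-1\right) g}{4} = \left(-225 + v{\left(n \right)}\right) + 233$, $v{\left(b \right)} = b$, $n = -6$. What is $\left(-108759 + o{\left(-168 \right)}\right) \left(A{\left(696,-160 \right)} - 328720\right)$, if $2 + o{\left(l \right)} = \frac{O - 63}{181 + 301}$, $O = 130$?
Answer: $\frac{8616410415540}{241} \approx 3.5753 \cdot 10^{10}$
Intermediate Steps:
$o{\left(l \right)} = - \frac{897}{482}$ ($o{\left(l \right)} = -2 + \frac{130 - 63}{181 + 301} = -2 + \frac{67}{482} = - \frac{897}{482}$)
$g = -8$ ($g = - 4 \left(\left(-225 - 6\right) + 233\right) = - 4 \left(-231 + 233\right) = \left(-4\right) 2 = -8$)
$A{\left(K,L \right)} = -8$
$\left(-108759 + o{\left(-168 \right)}\right) \left(A{\left(696,-160 \right)} - 328720\right) = \left(-108759 - \frac{897}{482}\right) \left(-8 - 328720\right) = \left(- \frac{52422735}{482}\right) \left(-328728\right) = \frac{8616410415540}{241}$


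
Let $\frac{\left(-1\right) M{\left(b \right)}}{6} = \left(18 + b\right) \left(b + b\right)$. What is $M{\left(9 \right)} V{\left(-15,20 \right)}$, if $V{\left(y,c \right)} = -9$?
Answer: $26244$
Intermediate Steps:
$M{\left(b \right)} = - 12 b \left(18 + b\right)$ ($M{\left(b \right)} = - 6 \left(18 + b\right) \left(b + b\right) = - 6 \left(18 + b\right) 2 b = - 6 \cdot 2 b \left(18 + b\right) = - 12 b \left(18 + b\right)$)
$M{\left(9 \right)} V{\left(-15,20 \right)} = \left(-12\right) 9 \left(18 + 9\right) \left(-9\right) = \left(-12\right) 9 \cdot 27 \left(-9\right) = \left(-2916\right) \left(-9\right) = 26244$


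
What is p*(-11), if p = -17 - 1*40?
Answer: 627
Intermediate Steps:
p = -57 (p = -17 - 40 = -57)
p*(-11) = -57*(-11) = 627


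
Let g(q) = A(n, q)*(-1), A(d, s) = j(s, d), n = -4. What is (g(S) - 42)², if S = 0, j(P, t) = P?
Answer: 1764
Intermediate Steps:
A(d, s) = s
g(q) = -q (g(q) = q*(-1) = -q)
(g(S) - 42)² = (-1*0 - 42)² = (0 - 42)² = (-42)² = 1764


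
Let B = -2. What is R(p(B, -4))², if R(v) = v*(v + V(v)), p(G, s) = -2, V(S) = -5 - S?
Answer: 100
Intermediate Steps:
R(v) = -5*v (R(v) = v*(v + (-5 - v)) = v*(-5) = -5*v)
R(p(B, -4))² = (-5*(-2))² = 10² = 100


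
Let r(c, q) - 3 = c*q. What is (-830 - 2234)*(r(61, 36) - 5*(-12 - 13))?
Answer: -7120736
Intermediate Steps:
r(c, q) = 3 + c*q
(-830 - 2234)*(r(61, 36) - 5*(-12 - 13)) = (-830 - 2234)*((3 + 61*36) - 5*(-12 - 13)) = -3064*((3 + 2196) - 5*(-25)) = -3064*(2199 + 125) = -3064*2324 = -7120736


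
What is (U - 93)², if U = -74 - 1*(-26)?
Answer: 19881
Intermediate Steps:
U = -48 (U = -74 + 26 = -48)
(U - 93)² = (-48 - 93)² = (-141)² = 19881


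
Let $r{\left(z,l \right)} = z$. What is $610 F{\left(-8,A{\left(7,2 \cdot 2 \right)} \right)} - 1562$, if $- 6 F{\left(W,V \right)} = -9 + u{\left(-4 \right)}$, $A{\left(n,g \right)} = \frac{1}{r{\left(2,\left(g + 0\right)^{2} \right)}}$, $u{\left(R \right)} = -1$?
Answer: $- \frac{1636}{3} \approx -545.33$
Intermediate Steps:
$A{\left(n,g \right)} = \frac{1}{2}$
$F{\left(W,V \right)} = \frac{5}{3}$ ($F{\left(W,V \right)} = - \frac{-9 - 1}{6} = \left(- \frac{1}{6}\right) \left(-10\right) = \frac{5}{3}$)
$610 F{\left(-8,A{\left(7,2 \cdot 2 \right)} \right)} - 1562 = 610 \cdot \frac{5}{3} - 1562 = \frac{3050}{3} - 1562 = - \frac{1636}{3}$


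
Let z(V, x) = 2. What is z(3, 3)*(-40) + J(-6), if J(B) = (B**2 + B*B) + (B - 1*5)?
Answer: -19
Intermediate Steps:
J(B) = -5 + B + 2*B**2 (J(B) = (B**2 + B**2) + (B - 5) = 2*B**2 + (-5 + B) = -5 + B + 2*B**2)
z(3, 3)*(-40) + J(-6) = 2*(-40) + (-5 - 6 + 2*(-6)**2) = -80 + (-5 - 6 + 2*36) = -80 + (-5 - 6 + 72) = -80 + 61 = -19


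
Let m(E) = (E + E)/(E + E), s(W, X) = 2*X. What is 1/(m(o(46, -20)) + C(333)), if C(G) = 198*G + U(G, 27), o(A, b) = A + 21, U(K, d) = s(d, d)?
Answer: 1/65989 ≈ 1.5154e-5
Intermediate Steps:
U(K, d) = 2*d
o(A, b) = 21 + A
C(G) = 54 + 198*G (C(G) = 198*G + 2*27 = 198*G + 54 = 54 + 198*G)
m(E) = 1 (m(E) = (2*E)/((2*E)) = (2*E)*(1/(2*E)) = 1)
1/(m(o(46, -20)) + C(333)) = 1/(1 + (54 + 198*333)) = 1/(1 + (54 + 65934)) = 1/(1 + 65988) = 1/65989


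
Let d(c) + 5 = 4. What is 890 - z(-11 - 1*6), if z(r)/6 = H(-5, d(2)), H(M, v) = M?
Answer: 920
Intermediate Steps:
d(c) = -1 (d(c) = -5 + 4 = -1)
z(r) = -30 (z(r) = 6*(-5) = -30)
890 - z(-11 - 1*6) = 890 - 1*(-30) = 890 + 30 = 920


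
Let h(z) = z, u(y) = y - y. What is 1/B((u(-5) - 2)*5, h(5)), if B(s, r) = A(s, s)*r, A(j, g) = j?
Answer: -1/50 ≈ -0.020000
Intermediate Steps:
u(y) = 0
B(s, r) = r*s (B(s, r) = s*r = r*s)
1/B((u(-5) - 2)*5, h(5)) = 1/(5*((0 - 2)*5)) = 1/(5*(-2*5)) = 1/(5*(-10)) = 1/(-50) = -1/50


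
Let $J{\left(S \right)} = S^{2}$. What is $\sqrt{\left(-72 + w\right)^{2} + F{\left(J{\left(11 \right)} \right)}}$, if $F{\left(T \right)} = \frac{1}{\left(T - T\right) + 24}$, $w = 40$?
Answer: $\frac{\sqrt{147462}}{12} \approx 32.001$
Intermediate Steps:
$F{\left(T \right)} = \frac{1}{24}$ ($F{\left(T \right)} = \frac{1}{0 + 24} = \frac{1}{24}$)
$\sqrt{\left(-72 + w\right)^{2} + F{\left(J{\left(11 \right)} \right)}} = \sqrt{\left(-72 + 40\right)^{2} + \frac{1}{24}} = \sqrt{\left(-32\right)^{2} + \frac{1}{24}} = \sqrt{1024 + \frac{1}{24}} = \sqrt{\frac{24577}{24}} = \frac{\sqrt{147462}}{12}$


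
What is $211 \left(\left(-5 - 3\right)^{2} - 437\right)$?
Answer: $-78703$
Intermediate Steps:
$211 \left(\left(-5 - 3\right)^{2} - 437\right) = 211 \left(\left(-8\right)^{2} - 437\right) = 211 \left(64 - 437\right) = 211 \left(-373\right) = -78703$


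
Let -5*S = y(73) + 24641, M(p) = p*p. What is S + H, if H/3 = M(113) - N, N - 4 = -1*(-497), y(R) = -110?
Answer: 159489/5 ≈ 31898.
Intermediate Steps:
M(p) = p²
N = 501 (N = 4 - 1*(-497) = 4 + 497 = 501)
H = 36804 (H = 3*(113² - 1*501) = 3*(12769 - 501) = 3*12268 = 36804)
S = -24531/5 (S = -(-110 + 24641)/5 = -⅕*24531 = -24531/5 ≈ -4906.2)
S + H = -24531/5 + 36804 = 159489/5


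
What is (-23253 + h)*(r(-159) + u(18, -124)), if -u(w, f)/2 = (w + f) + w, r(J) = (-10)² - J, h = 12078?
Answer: -4861125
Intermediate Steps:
r(J) = 100 - J
u(w, f) = -4*w - 2*f (u(w, f) = -2*((w + f) + w) = -2*((f + w) + w) = -2*(f + 2*w) = -4*w - 2*f)
(-23253 + h)*(r(-159) + u(18, -124)) = (-23253 + 12078)*((100 - 1*(-159)) + (-4*18 - 2*(-124))) = -11175*((100 + 159) + (-72 + 248)) = -11175*(259 + 176) = -11175*435 = -4861125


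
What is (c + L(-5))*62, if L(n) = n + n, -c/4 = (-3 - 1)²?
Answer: -4588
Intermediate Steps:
c = -64 (c = -4*(-3 - 1)² = -4*(-4)² = -4*16 = -64)
L(n) = 2*n
(c + L(-5))*62 = (-64 + 2*(-5))*62 = (-64 - 10)*62 = -74*62 = -4588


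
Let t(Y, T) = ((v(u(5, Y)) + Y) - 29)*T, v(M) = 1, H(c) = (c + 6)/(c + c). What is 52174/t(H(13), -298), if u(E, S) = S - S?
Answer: 678262/105641 ≈ 6.4204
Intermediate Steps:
u(E, S) = 0
H(c) = (6 + c)/(2*c) (H(c) = (6 + c)/((2*c)) = (6 + c)*(1/(2*c)) = (6 + c)/(2*c))
t(Y, T) = T*(-28 + Y) (t(Y, T) = ((1 + Y) - 29)*T = (-28 + Y)*T = T*(-28 + Y))
52174/t(H(13), -298) = 52174/((-298*(-28 + (½)*(6 + 13)/13))) = 52174/((-298*(-28 + (½)*(1/13)*19))) = 52174/((-298*(-28 + 19/26))) = 52174/((-298*(-709/26))) = 52174/(105641/13) = 52174*(13/105641) = 678262/105641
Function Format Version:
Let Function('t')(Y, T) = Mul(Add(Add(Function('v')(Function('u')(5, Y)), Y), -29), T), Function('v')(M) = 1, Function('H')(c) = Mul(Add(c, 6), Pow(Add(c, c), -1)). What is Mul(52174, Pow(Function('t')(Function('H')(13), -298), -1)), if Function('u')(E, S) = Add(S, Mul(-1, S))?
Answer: Rational(678262, 105641) ≈ 6.4204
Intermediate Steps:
Function('u')(E, S) = 0
Function('H')(c) = Mul(Rational(1, 2), Pow(c, -1), Add(6, c)) (Function('H')(c) = Mul(Add(6, c), Pow(Mul(2, c), -1)) = Mul(Add(6, c), Mul(Rational(1, 2), Pow(c, -1))) = Mul(Rational(1, 2), Pow(c, -1), Add(6, c)))
Function('t')(Y, T) = Mul(T, Add(-28, Y)) (Function('t')(Y, T) = Mul(Add(Add(1, Y), -29), T) = Mul(Add(-28, Y), T) = Mul(T, Add(-28, Y)))
Mul(52174, Pow(Function('t')(Function('H')(13), -298), -1)) = Mul(52174, Pow(Mul(-298, Add(-28, Mul(Rational(1, 2), Pow(13, -1), Add(6, 13)))), -1)) = Mul(52174, Pow(Mul(-298, Add(-28, Mul(Rational(1, 2), Rational(1, 13), 19))), -1)) = Mul(52174, Pow(Mul(-298, Add(-28, Rational(19, 26))), -1)) = Mul(52174, Pow(Mul(-298, Rational(-709, 26)), -1)) = Mul(52174, Pow(Rational(105641, 13), -1)) = Mul(52174, Rational(13, 105641)) = Rational(678262, 105641)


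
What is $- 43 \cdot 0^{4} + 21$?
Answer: $21$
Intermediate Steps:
$- 43 \cdot 0^{4} + 21 = \left(-43\right) 0 + 21 = 0 + 21 = 21$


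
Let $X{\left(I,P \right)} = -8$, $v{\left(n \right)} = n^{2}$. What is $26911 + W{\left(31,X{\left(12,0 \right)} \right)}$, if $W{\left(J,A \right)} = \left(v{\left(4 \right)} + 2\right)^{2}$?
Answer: $27235$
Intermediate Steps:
$W{\left(J,A \right)} = 324$ ($W{\left(J,A \right)} = \left(4^{2} + 2\right)^{2} = \left(16 + 2\right)^{2} = 18^{2} = 324$)
$26911 + W{\left(31,X{\left(12,0 \right)} \right)} = 26911 + 324 = 27235$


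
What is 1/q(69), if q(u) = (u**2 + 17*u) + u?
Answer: 1/6003 ≈ 0.00016658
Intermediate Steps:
q(u) = u**2 + 18*u
1/q(69) = 1/(69*(18 + 69)) = 1/(69*87) = 1/6003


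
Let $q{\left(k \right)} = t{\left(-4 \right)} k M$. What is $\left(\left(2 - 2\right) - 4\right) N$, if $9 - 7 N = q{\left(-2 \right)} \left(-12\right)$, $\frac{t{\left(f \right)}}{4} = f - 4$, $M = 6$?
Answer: $- \frac{18468}{7} \approx -2638.3$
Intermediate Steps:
$t{\left(f \right)} = -16 + 4 f$ ($t{\left(f \right)} = 4 \left(f - 4\right) = 4 \left(-4 + f\right) = -16 + 4 f$)
$q{\left(k \right)} = - 192 k$ ($q{\left(k \right)} = \left(-16 + 4 \left(-4\right)\right) k 6 = \left(-16 - 16\right) k 6 = - 32 k 6 = - 192 k$)
$N = \frac{4617}{7}$ ($N = \frac{9}{7} - \frac{\left(-192\right) \left(-2\right) \left(-12\right)}{7} = \frac{9}{7} - \frac{384 \left(-12\right)}{7} = \frac{9}{7} - - \frac{4608}{7} = \frac{9}{7} + \frac{4608}{7} = \frac{4617}{7} \approx 659.57$)
$\left(\left(2 - 2\right) - 4\right) N = \left(\left(2 - 2\right) - 4\right) \frac{4617}{7} = \left(0 - 4\right) \frac{4617}{7} = \left(-4\right) \frac{4617}{7} = - \frac{18468}{7}$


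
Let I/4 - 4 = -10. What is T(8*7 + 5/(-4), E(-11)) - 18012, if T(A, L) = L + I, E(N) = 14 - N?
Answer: -18011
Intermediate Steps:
I = -24 (I = 16 + 4*(-10) = 16 - 40 = -24)
T(A, L) = -24 + L (T(A, L) = L - 24 = -24 + L)
T(8*7 + 5/(-4), E(-11)) - 18012 = (-24 + (14 - 1*(-11))) - 18012 = (-24 + (14 + 11)) - 18012 = (-24 + 25) - 18012 = 1 - 18012 = -18011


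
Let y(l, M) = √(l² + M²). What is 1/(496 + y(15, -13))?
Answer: 248/122811 - √394/245622 ≈ 0.0019385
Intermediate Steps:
y(l, M) = √(M² + l²)
1/(496 + y(15, -13)) = 1/(496 + √((-13)² + 15²)) = 1/(496 + √(169 + 225)) = 1/(496 + √394)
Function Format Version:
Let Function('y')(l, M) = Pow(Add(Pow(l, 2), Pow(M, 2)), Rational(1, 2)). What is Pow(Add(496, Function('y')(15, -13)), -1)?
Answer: Add(Rational(248, 122811), Mul(Rational(-1, 245622), Pow(394, Rational(1, 2)))) ≈ 0.0019385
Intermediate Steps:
Function('y')(l, M) = Pow(Add(Pow(M, 2), Pow(l, 2)), Rational(1, 2))
Pow(Add(496, Function('y')(15, -13)), -1) = Pow(Add(496, Pow(Add(Pow(-13, 2), Pow(15, 2)), Rational(1, 2))), -1) = Pow(Add(496, Pow(Add(169, 225), Rational(1, 2))), -1) = Pow(Add(496, Pow(394, Rational(1, 2))), -1)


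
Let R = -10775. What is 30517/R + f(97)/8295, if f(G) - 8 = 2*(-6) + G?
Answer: -16809096/5958575 ≈ -2.8210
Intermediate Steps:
f(G) = -4 + G (f(G) = 8 + (2*(-6) + G) = 8 + (-12 + G) = -4 + G)
30517/R + f(97)/8295 = 30517/(-10775) + (-4 + 97)/8295 = 30517*(-1/10775) + 93*(1/8295) = -30517/10775 + 31/2765 = -16809096/5958575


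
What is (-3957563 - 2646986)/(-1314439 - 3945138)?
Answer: 6604549/5259577 ≈ 1.2557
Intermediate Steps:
(-3957563 - 2646986)/(-1314439 - 3945138) = -6604549/(-5259577) = -6604549*(-1/5259577) = 6604549/5259577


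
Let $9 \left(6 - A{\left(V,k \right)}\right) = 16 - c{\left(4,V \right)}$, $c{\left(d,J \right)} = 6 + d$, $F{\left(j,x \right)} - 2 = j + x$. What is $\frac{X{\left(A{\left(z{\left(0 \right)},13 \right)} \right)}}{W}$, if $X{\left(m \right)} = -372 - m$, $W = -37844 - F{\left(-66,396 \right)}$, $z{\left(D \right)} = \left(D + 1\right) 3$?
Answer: $\frac{283}{28632} \approx 0.009884$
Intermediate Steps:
$F{\left(j,x \right)} = 2 + j + x$ ($F{\left(j,x \right)} = 2 + \left(j + x\right) = 2 + j + x$)
$z{\left(D \right)} = 3 + 3 D$ ($z{\left(D \right)} = \left(1 + D\right) 3 = 3 + 3 D$)
$A{\left(V,k \right)} = \frac{16}{3}$ ($A{\left(V,k \right)} = 6 - \frac{16 - \left(6 + 4\right)}{9} = 6 - \frac{16 - 10}{9} = 6 - \frac{2}{3} = \frac{16}{3}$)
$W = -38176$ ($W = -37844 - \left(2 - 66 + 396\right) = -37844 - 332 = -38176$)
$\frac{X{\left(A{\left(z{\left(0 \right)},13 \right)} \right)}}{W} = \frac{-372 - \frac{16}{3}}{-38176} = \left(-372 - \frac{16}{3}\right) \left(- \frac{1}{38176}\right) = \left(- \frac{1132}{3}\right) \left(- \frac{1}{38176}\right) = \frac{283}{28632}$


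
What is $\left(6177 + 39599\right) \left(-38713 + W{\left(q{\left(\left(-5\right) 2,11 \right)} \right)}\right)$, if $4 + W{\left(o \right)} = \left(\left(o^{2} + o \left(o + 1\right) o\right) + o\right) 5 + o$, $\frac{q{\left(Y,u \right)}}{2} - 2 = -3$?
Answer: $-1772858704$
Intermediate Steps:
$q{\left(Y,u \right)} = -2$ ($q{\left(Y,u \right)} = 4 + 2 \left(-3\right) = 4 - 6 = -2$)
$W{\left(o \right)} = -4 + 5 o^{2} + 6 o + 5 o^{2} \left(1 + o\right)$ ($W{\left(o \right)} = -4 + \left(\left(\left(o^{2} + o \left(o + 1\right) o\right) + o\right) 5 + o\right) = -4 + \left(\left(\left(o^{2} + o \left(1 + o\right) o\right) + o\right) 5 + o\right) = -4 + \left(\left(\left(o^{2} + o^{2} \left(1 + o\right)\right) + o\right) 5 + o\right) = -4 + \left(\left(o + o^{2} + o^{2} \left(1 + o\right)\right) 5 + o\right) = -4 + \left(\left(5 o + 5 o^{2} + 5 o^{2} \left(1 + o\right)\right) + o\right) = -4 + \left(5 o^{2} + 6 o + 5 o^{2} \left(1 + o\right)\right) = -4 + 5 o^{2} + 6 o + 5 o^{2} \left(1 + o\right)$)
$\left(6177 + 39599\right) \left(-38713 + W{\left(q{\left(\left(-5\right) 2,11 \right)} \right)}\right) = \left(6177 + 39599\right) \left(-38713 + \left(-4 + 5 \left(-2\right)^{3} + 6 \left(-2\right) + 10 \left(-2\right)^{2}\right)\right) = 45776 \left(-38713 + \left(-4 + 5 \left(-8\right) - 12 + 10 \cdot 4\right)\right) = 45776 \left(-38713 - 16\right) = 45776 \left(-38729\right) = -1772858704$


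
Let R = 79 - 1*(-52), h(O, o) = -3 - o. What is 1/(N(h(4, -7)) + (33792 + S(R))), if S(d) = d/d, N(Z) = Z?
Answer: 1/33797 ≈ 2.9588e-5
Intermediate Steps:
R = 131 (R = 79 + 52 = 131)
S(d) = 1
1/(N(h(4, -7)) + (33792 + S(R))) = 1/((-3 - 1*(-7)) + (33792 + 1)) = 1/((-3 + 7) + 33793) = 1/(4 + 33793) = 1/33797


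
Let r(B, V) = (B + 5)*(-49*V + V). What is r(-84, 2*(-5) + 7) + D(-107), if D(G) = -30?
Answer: -11406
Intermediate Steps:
r(B, V) = -48*V*(5 + B) (r(B, V) = (5 + B)*(-48*V) = -48*V*(5 + B))
r(-84, 2*(-5) + 7) + D(-107) = -48*(2*(-5) + 7)*(5 - 84) - 30 = -48*(-10 + 7)*(-79) - 30 = -48*(-3)*(-79) - 30 = -11376 - 30 = -11406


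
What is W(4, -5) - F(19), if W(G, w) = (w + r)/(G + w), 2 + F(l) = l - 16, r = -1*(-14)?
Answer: -10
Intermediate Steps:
r = 14
F(l) = -18 + l (F(l) = -2 + (l - 16) = -2 + (-16 + l) = -18 + l)
W(G, w) = (14 + w)/(G + w) (W(G, w) = (w + 14)/(G + w) = (14 + w)/(G + w))
W(4, -5) - F(19) = (14 - 5)/(4 - 5) - (-18 + 19) = 9/(-1) - 1*1 = -1*9 - 1 = -9 - 1 = -10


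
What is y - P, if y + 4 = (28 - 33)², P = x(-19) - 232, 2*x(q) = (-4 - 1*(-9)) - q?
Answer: 241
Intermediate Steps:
x(q) = 5/2 - q/2 (x(q) = ((-4 - 1*(-9)) - q)/2 = ((-4 + 9) - q)/2 = (5 - q)/2 = 5/2 - q/2)
P = -220 (P = (5/2 - ½*(-19)) - 232 = (5/2 + 19/2) - 232 = 12 - 232 = -220)
y = 21 (y = -4 + (28 - 33)² = -4 + (-5)² = -4 + 25 = 21)
y - P = 21 - 1*(-220) = 21 + 220 = 241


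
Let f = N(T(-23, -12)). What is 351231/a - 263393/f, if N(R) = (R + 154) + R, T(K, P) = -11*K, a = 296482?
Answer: -734523311/1846020 ≈ -397.90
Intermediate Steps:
N(R) = 154 + 2*R (N(R) = (154 + R) + R = 154 + 2*R)
f = 660 (f = 154 + 2*(-11*(-23)) = 154 + 2*253 = 154 + 506 = 660)
351231/a - 263393/f = 351231/296482 - 263393/660 = 351231*(1/296482) - 263393*1/660 = 6627/5594 - 263393/660 = -734523311/1846020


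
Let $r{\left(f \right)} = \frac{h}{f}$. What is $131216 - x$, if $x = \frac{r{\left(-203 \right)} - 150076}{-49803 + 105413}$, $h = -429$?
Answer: $\frac{1481305582279}{11288830} \approx 1.3122 \cdot 10^{5}$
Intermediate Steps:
$r{\left(f \right)} = - \frac{429}{f}$
$x = - \frac{30464999}{11288830}$ ($x = \frac{- \frac{429}{-203} - 150076}{-49803 + 105413} = \frac{\left(-429\right) \left(- \frac{1}{203}\right) - 150076}{55610} = \left(\frac{429}{203} - 150076\right) \frac{1}{55610} = \left(- \frac{30464999}{203}\right) \frac{1}{55610} = - \frac{30464999}{11288830} \approx -2.6987$)
$131216 - x = 131216 - - \frac{30464999}{11288830} = 131216 + \frac{30464999}{11288830} = \frac{1481305582279}{11288830}$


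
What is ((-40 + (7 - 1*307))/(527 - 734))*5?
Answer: 1700/207 ≈ 8.2126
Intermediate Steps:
((-40 + (7 - 1*307))/(527 - 734))*5 = ((-40 + (7 - 307))/(-207))*5 = ((-40 - 300)*(-1/207))*5 = -340*(-1/207)*5 = (340/207)*5 = 1700/207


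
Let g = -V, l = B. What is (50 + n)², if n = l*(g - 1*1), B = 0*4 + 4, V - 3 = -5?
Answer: 2916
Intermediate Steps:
V = -2 (V = 3 - 5 = -2)
B = 4 (B = 0 + 4 = 4)
l = 4
g = 2 (g = -1*(-2) = 2)
n = 4 (n = 4*(2 - 1*1) = 4*(2 - 1) = 4*1 = 4)
(50 + n)² = (50 + 4)² = 54² = 2916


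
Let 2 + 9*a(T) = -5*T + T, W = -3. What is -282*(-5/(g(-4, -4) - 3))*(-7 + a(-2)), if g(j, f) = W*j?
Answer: -8930/9 ≈ -992.22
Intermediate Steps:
a(T) = -2/9 - 4*T/9 (a(T) = -2/9 + (-5*T + T)/9 = -2/9 + (-4*T)/9 = -2/9 - 4*T/9)
g(j, f) = -3*j
-282*(-5/(g(-4, -4) - 3))*(-7 + a(-2)) = -282*(-5/(-3*(-4) - 3))*(-7 + (-2/9 - 4/9*(-2))) = -282*(-5/(12 - 3))*(-7 + (-2/9 + 8/9)) = -282*(-5/9)*(-7 + ⅔) = -282*(-5*⅑)*(-19)/3 = -(-470)*(-19)/(3*3) = -282*95/27 = -8930/9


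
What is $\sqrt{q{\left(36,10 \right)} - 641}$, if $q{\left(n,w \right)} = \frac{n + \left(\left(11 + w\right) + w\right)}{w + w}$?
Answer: $\frac{3 i \sqrt{7085}}{10} \approx 25.252 i$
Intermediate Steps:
$q{\left(n,w \right)} = \frac{11 + n + 2 w}{2 w}$ ($q{\left(n,w \right)} = \frac{n + \left(11 + 2 w\right)}{2 w} = \left(11 + n + 2 w\right) \frac{1}{2 w} = \frac{11 + n + 2 w}{2 w}$)
$\sqrt{q{\left(36,10 \right)} - 641} = \sqrt{\frac{11 + 36 + 2 \cdot 10}{2 \cdot 10} - 641} = \sqrt{\frac{1}{2} \cdot \frac{1}{10} \left(11 + 36 + 20\right) - 641} = \sqrt{\frac{1}{2} \cdot \frac{1}{10} \cdot 67 - 641} = \sqrt{\frac{67}{20} - 641} = \sqrt{- \frac{12753}{20}} = \frac{3 i \sqrt{7085}}{10}$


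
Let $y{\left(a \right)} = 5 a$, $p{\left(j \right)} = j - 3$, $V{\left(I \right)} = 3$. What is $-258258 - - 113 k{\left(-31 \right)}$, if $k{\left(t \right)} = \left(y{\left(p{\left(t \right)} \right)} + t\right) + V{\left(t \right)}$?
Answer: $-280632$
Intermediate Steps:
$p{\left(j \right)} = -3 + j$ ($p{\left(j \right)} = j - 3 = -3 + j$)
$k{\left(t \right)} = -12 + 6 t$ ($k{\left(t \right)} = \left(5 \left(-3 + t\right) + t\right) + 3 = \left(\left(-15 + 5 t\right) + t\right) + 3 = \left(-15 + 6 t\right) + 3 = -12 + 6 t$)
$-258258 - - 113 k{\left(-31 \right)} = -258258 - - 113 \left(-12 + 6 \left(-31\right)\right) = -258258 - - 113 \left(-12 - 186\right) = -258258 - \left(-113\right) \left(-198\right) = -258258 - 22374 = -280632$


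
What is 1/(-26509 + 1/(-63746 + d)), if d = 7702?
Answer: -56044/1485670397 ≈ -3.7723e-5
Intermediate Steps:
1/(-26509 + 1/(-63746 + d)) = 1/(-26509 + 1/(-63746 + 7702)) = 1/(-26509 + 1/(-56044)) = 1/(-26509 - 1/56044) = 1/(-1485670397/56044) = -56044/1485670397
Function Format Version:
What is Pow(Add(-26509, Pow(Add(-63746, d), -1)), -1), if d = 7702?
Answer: Rational(-56044, 1485670397) ≈ -3.7723e-5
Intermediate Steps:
Pow(Add(-26509, Pow(Add(-63746, d), -1)), -1) = Pow(Add(-26509, Pow(Add(-63746, 7702), -1)), -1) = Pow(Add(-26509, Pow(-56044, -1)), -1) = Pow(Add(-26509, Rational(-1, 56044)), -1) = Pow(Rational(-1485670397, 56044), -1) = Rational(-56044, 1485670397)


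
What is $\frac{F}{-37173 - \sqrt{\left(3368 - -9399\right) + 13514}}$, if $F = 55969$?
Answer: $- \frac{2080535637}{1381805648} + \frac{55969 \sqrt{26281}}{1381805648} \approx -1.4991$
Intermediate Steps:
$\frac{F}{-37173 - \sqrt{\left(3368 - -9399\right) + 13514}} = \frac{55969}{-37173 - \sqrt{\left(3368 - -9399\right) + 13514}} = \frac{55969}{-37173 - \sqrt{\left(3368 + 9399\right) + 13514}} = \frac{55969}{-37173 - \sqrt{12767 + 13514}} = \frac{55969}{-37173 - \sqrt{26281}}$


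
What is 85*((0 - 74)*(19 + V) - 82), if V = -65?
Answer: 282370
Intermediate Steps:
85*((0 - 74)*(19 + V) - 82) = 85*((0 - 74)*(19 - 65) - 82) = 85*(-74*(-46) - 82) = 85*(3404 - 82) = 85*3322 = 282370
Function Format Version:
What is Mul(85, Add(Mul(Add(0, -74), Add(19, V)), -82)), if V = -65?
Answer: 282370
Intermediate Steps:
Mul(85, Add(Mul(Add(0, -74), Add(19, V)), -82)) = Mul(85, Add(Mul(Add(0, -74), Add(19, -65)), -82)) = Mul(85, Add(Mul(-74, -46), -82)) = Mul(85, Add(3404, -82)) = Mul(85, 3322) = 282370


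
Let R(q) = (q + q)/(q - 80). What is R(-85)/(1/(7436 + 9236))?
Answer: 566848/33 ≈ 17177.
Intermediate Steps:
R(q) = 2*q/(-80 + q) (R(q) = (2*q)/(-80 + q) = 2*q/(-80 + q))
R(-85)/(1/(7436 + 9236)) = (2*(-85)/(-80 - 85))/(1/(7436 + 9236)) = (2*(-85)/(-165))/(1/16672) = (2*(-85)*(-1/165))/(1/16672) = (34/33)*16672 = 566848/33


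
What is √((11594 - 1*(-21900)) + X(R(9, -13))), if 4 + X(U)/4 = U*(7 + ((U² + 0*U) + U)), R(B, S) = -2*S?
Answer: √107214 ≈ 327.44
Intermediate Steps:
X(U) = -16 + 4*U*(7 + U + U²) (X(U) = -16 + 4*(U*(7 + ((U² + 0*U) + U))) = -16 + 4*(U*(7 + ((U² + 0) + U))) = -16 + 4*(U*(7 + (U² + U))) = -16 + 4*(U*(7 + (U + U²))) = -16 + 4*(U*(7 + U + U²)) = -16 + 4*U*(7 + U + U²))
√((11594 - 1*(-21900)) + X(R(9, -13))) = √((11594 - 1*(-21900)) + (-16 + 4*(-2*(-13))² + 4*(-2*(-13))³ + 28*(-2*(-13)))) = √((11594 + 21900) + (-16 + 4*26² + 4*26³ + 28*26)) = √(33494 + (-16 + 4*676 + 4*17576 + 728)) = √(33494 + (-16 + 2704 + 70304 + 728)) = √(33494 + 73720) = √107214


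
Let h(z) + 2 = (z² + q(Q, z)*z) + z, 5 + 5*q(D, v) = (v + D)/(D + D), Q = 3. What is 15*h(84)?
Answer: 109464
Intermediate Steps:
q(D, v) = -1 + (D + v)/(10*D) (q(D, v) = -1 + ((v + D)/(D + D))/5 = -1 + ((D + v)/((2*D)))/5 = -1 + ((D + v)*(1/(2*D)))/5 = -1 + ((D + v)/(2*D))/5 = -1 + (D + v)/(10*D))
h(z) = -2 + z + z² + z*(-9/10 + z/30) (h(z) = -2 + ((z² + ((⅒)*(z - 9*3)/3)*z) + z) = -2 + ((z² + ((⅒)*(⅓)*(z - 27))*z) + z) = -2 + ((z² + ((⅒)*(⅓)*(-27 + z))*z) + z) = -2 + ((z² + (-9/10 + z/30)*z) + z) = -2 + ((z² + z*(-9/10 + z/30)) + z) = -2 + (z + z² + z*(-9/10 + z/30)) = -2 + z + z² + z*(-9/10 + z/30))
15*h(84) = 15*(-2 + (⅒)*84 + (31/30)*84²) = 15*(-2 + 42/5 + (31/30)*7056) = 15*(-2 + 42/5 + 36456/5) = 15*(36488/5) = 109464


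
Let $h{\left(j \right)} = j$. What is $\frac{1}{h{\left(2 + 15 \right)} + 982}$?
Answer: $\frac{1}{999} \approx 0.001001$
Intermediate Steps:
$\frac{1}{h{\left(2 + 15 \right)} + 982} = \frac{1}{\left(2 + 15\right) + 982} = \frac{1}{17 + 982} = \frac{1}{999}$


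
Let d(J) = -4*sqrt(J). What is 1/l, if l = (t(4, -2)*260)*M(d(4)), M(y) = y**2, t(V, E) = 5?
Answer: 1/83200 ≈ 1.2019e-5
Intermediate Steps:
l = 83200 (l = (5*260)*(-4*sqrt(4))**2 = 1300*(-4*2)**2 = 1300*(-8)**2 = 1300*64 = 83200)
1/l = 1/83200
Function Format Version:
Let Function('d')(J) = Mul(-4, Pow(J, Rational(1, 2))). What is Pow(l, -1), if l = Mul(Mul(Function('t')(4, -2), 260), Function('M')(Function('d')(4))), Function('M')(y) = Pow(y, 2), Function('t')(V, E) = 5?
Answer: Rational(1, 83200) ≈ 1.2019e-5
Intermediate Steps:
l = 83200 (l = Mul(Mul(5, 260), Pow(Mul(-4, Pow(4, Rational(1, 2))), 2)) = Mul(1300, Pow(Mul(-4, 2), 2)) = Mul(1300, Pow(-8, 2)) = Mul(1300, 64) = 83200)
Pow(l, -1) = Pow(83200, -1) = Rational(1, 83200)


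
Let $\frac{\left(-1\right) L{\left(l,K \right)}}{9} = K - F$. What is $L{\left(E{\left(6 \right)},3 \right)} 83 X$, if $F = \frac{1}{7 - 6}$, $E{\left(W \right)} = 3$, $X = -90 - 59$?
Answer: $222606$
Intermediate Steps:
$X = -149$ ($X = -90 - 59 = -149$)
$F = 1$ ($F = 1^{-1} = 1$)
$L{\left(l,K \right)} = 9 - 9 K$ ($L{\left(l,K \right)} = - 9 \left(K - 1\right) = - 9 \left(-1 + K\right) = 9 - 9 K$)
$L{\left(E{\left(6 \right)},3 \right)} 83 X = \left(9 - 27\right) 83 \left(-149\right) = \left(-18\right) 83 \left(-149\right) = \left(-1494\right) \left(-149\right) = 222606$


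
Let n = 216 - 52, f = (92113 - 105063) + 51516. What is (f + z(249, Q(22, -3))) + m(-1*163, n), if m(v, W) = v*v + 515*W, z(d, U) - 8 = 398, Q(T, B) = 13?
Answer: 150001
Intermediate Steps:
z(d, U) = 406 (z(d, U) = 8 + 398 = 406)
f = 38566 (f = -12950 + 51516 = 38566)
n = 164
m(v, W) = v**2 + 515*W
(f + z(249, Q(22, -3))) + m(-1*163, n) = (38566 + 406) + ((-1*163)**2 + 515*164) = 38972 + ((-163)**2 + 84460) = 38972 + (26569 + 84460) = 38972 + 111029 = 150001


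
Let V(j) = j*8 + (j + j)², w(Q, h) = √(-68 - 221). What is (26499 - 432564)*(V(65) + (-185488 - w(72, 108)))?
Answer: 68246532420 + 6903105*I ≈ 6.8247e+10 + 6.9031e+6*I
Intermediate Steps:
w(Q, h) = 17*I (w(Q, h) = √(-289) = 17*I)
V(j) = 4*j² + 8*j (V(j) = 8*j + (2*j)² = 8*j + 4*j² = 4*j² + 8*j)
(26499 - 432564)*(V(65) + (-185488 - w(72, 108))) = (26499 - 432564)*(4*65*(2 + 65) + (-185488 - 17*I)) = -406065*(4*65*67 + (-185488 - 17*I)) = -406065*(17420 + (-185488 - 17*I)) = -406065*(-168068 - 17*I) = 68246532420 + 6903105*I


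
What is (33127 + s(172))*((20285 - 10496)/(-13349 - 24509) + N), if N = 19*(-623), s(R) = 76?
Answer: -14879424246805/37858 ≈ -3.9303e+8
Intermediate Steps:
N = -11837
(33127 + s(172))*((20285 - 10496)/(-13349 - 24509) + N) = (33127 + 76)*((20285 - 10496)/(-13349 - 24509) - 11837) = 33203*(9789/(-37858) - 11837) = 33203*(9789*(-1/37858) - 11837) = 33203*(-9789/37858 - 11837) = 33203*(-448134935/37858) = -14879424246805/37858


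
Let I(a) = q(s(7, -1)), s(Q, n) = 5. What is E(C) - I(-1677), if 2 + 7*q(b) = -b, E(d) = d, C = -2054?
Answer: -2053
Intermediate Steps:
q(b) = -2/7 - b/7 (q(b) = -2/7 + (-b)/7 = -2/7 - b/7)
I(a) = -1 (I(a) = -2/7 - 1/7*5 = -2/7 - 5/7 = -1)
E(C) - I(-1677) = -2054 - 1*(-1) = -2054 + 1 = -2053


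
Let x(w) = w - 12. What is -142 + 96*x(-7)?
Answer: -1966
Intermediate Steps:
x(w) = -12 + w
-142 + 96*x(-7) = -142 + 96*(-12 - 7) = -142 + 96*(-19) = -142 - 1824 = -1966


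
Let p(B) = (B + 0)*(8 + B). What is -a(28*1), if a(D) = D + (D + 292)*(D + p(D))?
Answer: -331548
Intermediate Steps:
p(B) = B*(8 + B)
a(D) = D + (292 + D)*(D + D*(8 + D)) (a(D) = D + (D + 292)*(D + D*(8 + D)) = D + (292 + D)*(D + D*(8 + D)))
-a(28*1) = -28*1*(2629 + (28*1)² + 301*(28*1)) = -28*(2629 + 28² + 301*28) = -28*(2629 + 784 + 8428) = -28*11841 = -1*331548 = -331548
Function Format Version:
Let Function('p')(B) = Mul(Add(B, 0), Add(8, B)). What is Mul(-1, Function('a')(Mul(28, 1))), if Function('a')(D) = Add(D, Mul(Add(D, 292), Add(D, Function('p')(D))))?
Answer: -331548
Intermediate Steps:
Function('p')(B) = Mul(B, Add(8, B))
Function('a')(D) = Add(D, Mul(Add(292, D), Add(D, Mul(D, Add(8, D))))) (Function('a')(D) = Add(D, Mul(Add(D, 292), Add(D, Mul(D, Add(8, D))))) = Add(D, Mul(Add(292, D), Add(D, Mul(D, Add(8, D))))))
Mul(-1, Function('a')(Mul(28, 1))) = Mul(-1, Mul(Mul(28, 1), Add(2629, Pow(Mul(28, 1), 2), Mul(301, Mul(28, 1))))) = Mul(-1, Mul(28, Add(2629, Pow(28, 2), Mul(301, 28)))) = Mul(-1, Mul(28, Add(2629, 784, 8428))) = Mul(-1, Mul(28, 11841)) = Mul(-1, 331548) = -331548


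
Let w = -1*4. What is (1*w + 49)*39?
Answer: 1755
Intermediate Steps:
w = -4
(1*w + 49)*39 = (1*(-4) + 49)*39 = (-4 + 49)*39 = 45*39 = 1755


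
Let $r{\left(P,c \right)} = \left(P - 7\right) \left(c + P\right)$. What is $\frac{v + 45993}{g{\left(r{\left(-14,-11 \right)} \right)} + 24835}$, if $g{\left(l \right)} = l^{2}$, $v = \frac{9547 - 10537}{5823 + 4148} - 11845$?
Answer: $\frac{170244359}{1497943330} \approx 0.11365$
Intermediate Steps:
$r{\left(P,c \right)} = \left(-7 + P\right) \left(P + c\right)$
$v = - \frac{118107485}{9971}$ ($v = - \frac{990}{9971} - 11845 = - \frac{118107485}{9971} \approx -11845.0$)
$\frac{v + 45993}{g{\left(r{\left(-14,-11 \right)} \right)} + 24835} = \frac{- \frac{118107485}{9971} + 45993}{\left(\left(-14\right)^{2} - -98 - -77 - -154\right)^{2} + 24835} = \frac{340488718}{9971 \left(\left(196 + 98 + 77 + 154\right)^{2} + 24835\right)} = \frac{340488718}{9971 \left(525^{2} + 24835\right)} = \frac{340488718}{9971 \left(275625 + 24835\right)} = \frac{340488718}{9971 \cdot 300460} = \frac{340488718}{9971} \cdot \frac{1}{300460} = \frac{170244359}{1497943330}$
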